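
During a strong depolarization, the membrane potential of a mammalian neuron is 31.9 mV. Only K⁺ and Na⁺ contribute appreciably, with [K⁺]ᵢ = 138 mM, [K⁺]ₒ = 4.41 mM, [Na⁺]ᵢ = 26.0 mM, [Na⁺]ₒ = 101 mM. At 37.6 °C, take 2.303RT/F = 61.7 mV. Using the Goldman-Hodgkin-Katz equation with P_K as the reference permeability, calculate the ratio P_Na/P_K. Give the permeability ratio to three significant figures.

29.0

Let α = P_Na/P_K. GHK: Vm = 61.7·log₁₀[(Kₒ + α·Naₒ)/(Kᵢ + α·Naᵢ)].
10^(Vm/61.7) = 10^(31.9/61.7) = 3.2887
So 3.2887·(Kᵢ + α·Naᵢ) = Kₒ + α·Naₒ → α = (3.2887·138.0 − 4.41) / (101.0 − 3.2887·26.0)
α = (453.8 − 4.41) / (101.0 − 85.5) = 449.4/15.5 = 29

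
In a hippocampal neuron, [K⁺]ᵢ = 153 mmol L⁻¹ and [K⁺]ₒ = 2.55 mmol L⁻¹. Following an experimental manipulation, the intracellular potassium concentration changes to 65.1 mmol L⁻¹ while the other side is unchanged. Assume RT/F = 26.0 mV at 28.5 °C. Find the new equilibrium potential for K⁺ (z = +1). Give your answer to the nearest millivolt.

After the shift: [K⁺]_out = 2.55, [K⁺]_in = 65.1 mmol L⁻¹.
E_new = (26.0/1)·ln(2.55/65.1) = 26.00 · (-3.2398) = -84.24 mV

-84 mV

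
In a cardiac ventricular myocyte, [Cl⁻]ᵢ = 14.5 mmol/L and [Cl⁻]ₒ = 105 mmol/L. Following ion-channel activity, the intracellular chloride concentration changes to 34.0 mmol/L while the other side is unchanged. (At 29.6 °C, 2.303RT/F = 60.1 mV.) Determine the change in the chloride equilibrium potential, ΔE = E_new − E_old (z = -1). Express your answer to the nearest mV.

E_old = (60.1/-1)·log₁₀(105/14.5) = -51.68 mV
E_new = (60.1/-1)·log₁₀(105/34.0) = -29.43 mV
ΔE = -29.43 − (-51.68) = 22.24 mV

22 mV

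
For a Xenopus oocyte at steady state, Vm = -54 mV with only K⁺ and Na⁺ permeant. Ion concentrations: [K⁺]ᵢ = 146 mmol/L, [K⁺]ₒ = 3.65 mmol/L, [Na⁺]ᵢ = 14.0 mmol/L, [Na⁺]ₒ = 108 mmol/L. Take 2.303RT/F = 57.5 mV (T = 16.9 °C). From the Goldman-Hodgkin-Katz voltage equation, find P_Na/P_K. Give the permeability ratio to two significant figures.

Let α = P_Na/P_K. GHK: Vm = 57.5·log₁₀[(Kₒ + α·Naₒ)/(Kᵢ + α·Naᵢ)].
10^(Vm/57.5) = 10^(-54.0/57.5) = 0.11505
So 0.11505·(Kᵢ + α·Naᵢ) = Kₒ + α·Naₒ → α = (0.11505·146.0 − 3.65) / (108.0 − 0.11505·14.0)
α = (16.8 − 3.65) / (108.0 − 1.611) = 13.15/106.4 = 0.1236

0.12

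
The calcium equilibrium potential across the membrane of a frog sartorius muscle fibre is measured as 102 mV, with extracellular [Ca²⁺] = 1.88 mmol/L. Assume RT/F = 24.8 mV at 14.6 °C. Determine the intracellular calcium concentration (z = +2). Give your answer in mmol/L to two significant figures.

0.00050 mmol/L

Nernst: E = (24.8/2) · ln([out]/[in]), so ln([out]/[in]) = 102.0 × 2 / 24.8 = 8.2258.
[out]/[in] = e^(8.2258) = 3736.
[in] = 1.88 / 3736 = 0.0005032 mmol/L.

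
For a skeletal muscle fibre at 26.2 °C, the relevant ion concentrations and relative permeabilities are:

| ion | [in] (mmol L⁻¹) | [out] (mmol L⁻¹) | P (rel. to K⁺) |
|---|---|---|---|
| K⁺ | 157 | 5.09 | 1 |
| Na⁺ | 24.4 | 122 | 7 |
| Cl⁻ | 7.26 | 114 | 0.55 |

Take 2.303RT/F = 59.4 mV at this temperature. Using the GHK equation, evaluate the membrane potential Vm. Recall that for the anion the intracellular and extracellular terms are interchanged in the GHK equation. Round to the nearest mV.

Vm = 59.4 · log₁₀[(Σ P·[cation]ₒ + Σ P·[anion]ᵢ) / (Σ P·[cation]ᵢ + Σ P·[anion]ₒ)]
Numerator = 1×5.09 + 7×122 + 0.55×7.26 = 863.1
Denominator = 1×157 + 7×24.4 + 0.55×114 = 390.5
Vm = 59.4 · log₁₀(2.2102) = 59.4 × (0.3444) = 20.46 mV

20 mV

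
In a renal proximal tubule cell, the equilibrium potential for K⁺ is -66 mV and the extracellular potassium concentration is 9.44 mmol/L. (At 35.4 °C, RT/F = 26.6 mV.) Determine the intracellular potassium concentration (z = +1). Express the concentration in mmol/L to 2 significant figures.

110 mmol/L

Nernst: E = (26.6/1) · ln([out]/[in]), so ln([out]/[in]) = -66.0 × 1 / 26.6 = -2.4812.
[out]/[in] = e^(-2.4812) = 0.08364.
[in] = 9.44 / 0.08364 = 112.9 mmol/L.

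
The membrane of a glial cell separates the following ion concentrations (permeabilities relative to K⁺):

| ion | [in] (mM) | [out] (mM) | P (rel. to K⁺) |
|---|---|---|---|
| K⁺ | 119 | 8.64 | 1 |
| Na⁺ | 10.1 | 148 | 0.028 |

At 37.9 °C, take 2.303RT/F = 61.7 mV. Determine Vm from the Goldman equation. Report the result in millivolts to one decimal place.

Vm = 61.7 · log₁₀[(Σ P·[cation]ₒ + Σ P·[anion]ᵢ) / (Σ P·[cation]ᵢ + Σ P·[anion]ₒ)]
Numerator = 1×8.64 + 0.028×148 = 12.78
Denominator = 1×119 + 0.028×10.1 = 119.3
Vm = 61.7 · log₁₀(0.10717) = 61.7 × (-0.9699) = -59.84 mV

-59.8 mV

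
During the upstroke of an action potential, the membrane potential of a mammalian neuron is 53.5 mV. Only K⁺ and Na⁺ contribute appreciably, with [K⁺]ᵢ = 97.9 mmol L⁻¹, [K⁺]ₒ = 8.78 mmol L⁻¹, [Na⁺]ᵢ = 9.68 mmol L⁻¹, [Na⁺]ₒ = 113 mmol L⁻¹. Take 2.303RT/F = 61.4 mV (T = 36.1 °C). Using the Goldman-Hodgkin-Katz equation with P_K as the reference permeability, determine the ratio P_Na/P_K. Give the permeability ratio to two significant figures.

Let α = P_Na/P_K. GHK: Vm = 61.4·log₁₀[(Kₒ + α·Naₒ)/(Kᵢ + α·Naᵢ)].
10^(Vm/61.4) = 10^(53.5/61.4) = 7.4359
So 7.4359·(Kᵢ + α·Naᵢ) = Kₒ + α·Naₒ → α = (7.4359·97.9 − 8.78) / (113.0 − 7.4359·9.68)
α = (728 − 8.78) / (113.0 − 71.98) = 719.2/41.02 = 17.53

18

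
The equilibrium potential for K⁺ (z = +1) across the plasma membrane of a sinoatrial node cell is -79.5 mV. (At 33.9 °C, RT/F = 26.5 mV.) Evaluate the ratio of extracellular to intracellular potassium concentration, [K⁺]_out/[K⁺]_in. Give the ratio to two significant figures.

0.050

ln([out]/[in]) = E·z/(26.5) = -79.5 × 1 / 26.5 = -3.0000
[out]/[in] = e^(-3.0000) = 0.04979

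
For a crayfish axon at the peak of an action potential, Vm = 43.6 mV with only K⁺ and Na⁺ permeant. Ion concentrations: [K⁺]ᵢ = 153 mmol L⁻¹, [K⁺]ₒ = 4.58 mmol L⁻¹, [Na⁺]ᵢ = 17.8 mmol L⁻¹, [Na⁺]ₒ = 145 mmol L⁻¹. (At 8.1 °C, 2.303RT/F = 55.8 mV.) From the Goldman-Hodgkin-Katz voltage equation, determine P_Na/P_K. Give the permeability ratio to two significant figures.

25

Let α = P_Na/P_K. GHK: Vm = 55.8·log₁₀[(Kₒ + α·Naₒ)/(Kᵢ + α·Naᵢ)].
10^(Vm/55.8) = 10^(43.6/55.8) = 6.0445
So 6.0445·(Kᵢ + α·Naᵢ) = Kₒ + α·Naₒ → α = (6.0445·153.0 − 4.58) / (145.0 − 6.0445·17.8)
α = (924.8 − 4.58) / (145.0 − 107.6) = 920.2/37.41 = 24.6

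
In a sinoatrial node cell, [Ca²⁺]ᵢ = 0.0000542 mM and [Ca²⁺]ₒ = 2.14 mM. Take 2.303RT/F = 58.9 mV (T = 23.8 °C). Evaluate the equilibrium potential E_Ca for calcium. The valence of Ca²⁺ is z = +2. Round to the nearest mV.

135 mV

E = (58.9/z) · log₁₀([Ca²⁺]_out/[Ca²⁺]_in) with z = +2.
= (58.9/2) · log₁₀(2.14/0.0000542) = 29.45 · log₁₀(3.948e+04)
= 29.45 · (4.5964) = 135.36 mV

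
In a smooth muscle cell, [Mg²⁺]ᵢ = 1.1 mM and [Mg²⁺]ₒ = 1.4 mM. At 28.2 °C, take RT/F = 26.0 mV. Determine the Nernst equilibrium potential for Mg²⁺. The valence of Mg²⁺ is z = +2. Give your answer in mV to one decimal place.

E = (26.0/z) · ln([Mg²⁺]_out/[Mg²⁺]_in) with z = +2.
= (26.0/2) · ln(1.4/1.1) = 13.00 · ln(1.273)
= 13.00 · (0.2412) = 3.14 mV

3.1 mV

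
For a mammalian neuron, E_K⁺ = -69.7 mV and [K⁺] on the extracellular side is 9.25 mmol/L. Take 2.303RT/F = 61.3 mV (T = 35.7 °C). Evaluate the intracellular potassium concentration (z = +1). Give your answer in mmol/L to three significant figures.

127 mmol/L

Nernst: E = (61.3/1) · log₁₀([out]/[in]), so log₁₀([out]/[in]) = -69.7 × 1 / 61.3 = -1.1370.
[out]/[in] = 10^(-1.1370) = 0.07294.
[in] = 9.25 / 0.07294 = 126.8 mmol/L.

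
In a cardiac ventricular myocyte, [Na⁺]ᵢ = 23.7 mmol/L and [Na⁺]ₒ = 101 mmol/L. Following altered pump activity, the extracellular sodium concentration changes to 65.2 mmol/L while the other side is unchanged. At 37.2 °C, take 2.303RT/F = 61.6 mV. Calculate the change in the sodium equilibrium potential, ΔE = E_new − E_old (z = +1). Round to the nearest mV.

E_old = (61.6/1)·log₁₀(101/23.7) = 38.78 mV
E_new = (61.6/1)·log₁₀(65.2/23.7) = 27.07 mV
ΔE = 27.07 − (38.78) = -11.71 mV

-12 mV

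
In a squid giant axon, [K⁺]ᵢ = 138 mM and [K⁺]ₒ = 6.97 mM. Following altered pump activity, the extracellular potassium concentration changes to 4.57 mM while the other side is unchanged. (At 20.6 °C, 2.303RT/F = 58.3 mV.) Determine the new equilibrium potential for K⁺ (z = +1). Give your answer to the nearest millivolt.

-86 mV

After the shift: [K⁺]_out = 4.57, [K⁺]_in = 138 mM.
E_new = (58.3/1)·log₁₀(4.57/138) = 58.30 · (-1.4800) = -86.28 mV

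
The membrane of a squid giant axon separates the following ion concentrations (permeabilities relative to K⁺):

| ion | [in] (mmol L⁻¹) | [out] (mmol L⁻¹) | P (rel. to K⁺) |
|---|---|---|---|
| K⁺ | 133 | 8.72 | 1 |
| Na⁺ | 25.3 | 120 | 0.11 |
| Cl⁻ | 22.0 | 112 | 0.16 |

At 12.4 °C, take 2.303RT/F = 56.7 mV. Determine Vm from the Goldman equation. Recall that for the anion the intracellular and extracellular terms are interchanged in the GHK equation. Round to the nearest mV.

-44 mV

Vm = 56.7 · log₁₀[(Σ P·[cation]ₒ + Σ P·[anion]ᵢ) / (Σ P·[cation]ᵢ + Σ P·[anion]ₒ)]
Numerator = 1×8.72 + 0.11×120 + 0.16×22.0 = 25.44
Denominator = 1×133 + 0.11×25.3 + 0.16×112 = 153.7
Vm = 56.7 · log₁₀(0.16551) = 56.7 × (-0.7812) = -44.29 mV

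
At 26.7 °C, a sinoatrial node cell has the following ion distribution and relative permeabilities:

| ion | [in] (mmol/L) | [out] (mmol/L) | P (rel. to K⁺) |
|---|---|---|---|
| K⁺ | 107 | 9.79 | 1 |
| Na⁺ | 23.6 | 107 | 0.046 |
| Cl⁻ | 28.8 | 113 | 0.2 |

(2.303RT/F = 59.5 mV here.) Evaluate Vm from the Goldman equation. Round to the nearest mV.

Vm = 59.5 · log₁₀[(Σ P·[cation]ₒ + Σ P·[anion]ᵢ) / (Σ P·[cation]ᵢ + Σ P·[anion]ₒ)]
Numerator = 1×9.79 + 0.046×107 + 0.2×28.8 = 20.47
Denominator = 1×107 + 0.046×23.6 + 0.2×113 = 130.7
Vm = 59.5 · log₁₀(0.15665) = 59.5 × (-0.8051) = -47.90 mV

-48 mV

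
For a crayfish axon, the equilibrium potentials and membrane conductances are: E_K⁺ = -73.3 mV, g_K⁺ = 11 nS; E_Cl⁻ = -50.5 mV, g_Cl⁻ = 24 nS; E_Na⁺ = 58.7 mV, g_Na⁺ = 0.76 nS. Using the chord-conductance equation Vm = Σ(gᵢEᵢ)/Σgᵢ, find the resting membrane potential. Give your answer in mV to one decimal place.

Σ gᵢEᵢ = 11·(-73.3) + 24·(-50.5) + 0.76·(58.7) = -1973.69
Σ gᵢ = 11 + 24 + 0.76 = 35.76
Vm = -1973.69 / 35.76 = -55.19 mV

-55.2 mV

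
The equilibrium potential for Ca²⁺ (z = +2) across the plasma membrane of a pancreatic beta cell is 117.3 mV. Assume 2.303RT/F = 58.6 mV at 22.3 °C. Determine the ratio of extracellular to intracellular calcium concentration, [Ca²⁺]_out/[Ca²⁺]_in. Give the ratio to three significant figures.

10100

log₁₀([out]/[in]) = E·z/(58.6) = 117.3 × 2 / 58.6 = 4.0034
[out]/[in] = 10^(4.0034) = 1.008e+04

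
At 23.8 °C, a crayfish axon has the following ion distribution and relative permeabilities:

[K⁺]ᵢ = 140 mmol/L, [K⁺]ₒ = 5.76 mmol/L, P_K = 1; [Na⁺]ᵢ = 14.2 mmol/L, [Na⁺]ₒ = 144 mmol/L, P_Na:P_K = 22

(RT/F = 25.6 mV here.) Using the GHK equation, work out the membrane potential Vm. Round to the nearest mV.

Vm = 25.6 · ln[(Σ P·[cation]ₒ + Σ P·[anion]ᵢ) / (Σ P·[cation]ᵢ + Σ P·[anion]ₒ)]
Numerator = 1×5.76 + 22×144 = 3174
Denominator = 1×140 + 22×14.2 = 452.4
Vm = 25.6 · ln(7.0154) = 25.6 × (1.9481) = 49.87 mV

50 mV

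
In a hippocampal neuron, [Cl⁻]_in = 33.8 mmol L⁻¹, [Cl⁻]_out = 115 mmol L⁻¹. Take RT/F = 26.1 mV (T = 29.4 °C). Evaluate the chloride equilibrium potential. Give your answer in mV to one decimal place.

-32.0 mV

E = (26.1/z) · ln([Cl⁻]_out/[Cl⁻]_in) with z = -1.
For an anion, dividing by z = -1 reverses the sign.
= (26.1/-1) · ln(115/33.8) = -26.10 · ln(3.402)
= -26.10 · (1.2245) = -31.96 mV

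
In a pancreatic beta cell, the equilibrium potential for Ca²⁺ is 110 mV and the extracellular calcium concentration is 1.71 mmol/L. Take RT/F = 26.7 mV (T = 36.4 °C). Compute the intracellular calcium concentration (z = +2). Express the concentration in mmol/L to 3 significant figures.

Nernst: E = (26.7/2) · ln([out]/[in]), so ln([out]/[in]) = 110.0 × 2 / 26.7 = 8.2397.
[out]/[in] = e^(8.2397) = 3788.
[in] = 1.71 / 3788 = 0.0004514 mmol/L.

0.000451 mmol/L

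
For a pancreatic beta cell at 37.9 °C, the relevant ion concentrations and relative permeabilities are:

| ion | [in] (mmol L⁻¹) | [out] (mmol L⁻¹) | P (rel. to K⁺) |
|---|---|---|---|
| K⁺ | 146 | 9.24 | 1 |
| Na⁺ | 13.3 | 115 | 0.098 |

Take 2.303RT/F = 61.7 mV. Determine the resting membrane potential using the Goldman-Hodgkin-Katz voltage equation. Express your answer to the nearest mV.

Vm = 61.7 · log₁₀[(Σ P·[cation]ₒ + Σ P·[anion]ᵢ) / (Σ P·[cation]ᵢ + Σ P·[anion]ₒ)]
Numerator = 1×9.24 + 0.098×115 = 20.51
Denominator = 1×146 + 0.098×13.3 = 147.3
Vm = 61.7 · log₁₀(0.13924) = 61.7 × (-0.8562) = -52.83 mV

-53 mV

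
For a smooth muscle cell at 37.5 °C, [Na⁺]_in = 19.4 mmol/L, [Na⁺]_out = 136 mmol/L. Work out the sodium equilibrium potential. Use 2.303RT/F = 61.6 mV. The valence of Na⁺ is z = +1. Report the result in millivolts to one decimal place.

E = (61.6/z) · log₁₀([Na⁺]_out/[Na⁺]_in) with z = +1.
= (61.6/1) · log₁₀(136/19.4) = 61.60 · log₁₀(7.01)
= 61.60 · (0.8457) = 52.10 mV

52.1 mV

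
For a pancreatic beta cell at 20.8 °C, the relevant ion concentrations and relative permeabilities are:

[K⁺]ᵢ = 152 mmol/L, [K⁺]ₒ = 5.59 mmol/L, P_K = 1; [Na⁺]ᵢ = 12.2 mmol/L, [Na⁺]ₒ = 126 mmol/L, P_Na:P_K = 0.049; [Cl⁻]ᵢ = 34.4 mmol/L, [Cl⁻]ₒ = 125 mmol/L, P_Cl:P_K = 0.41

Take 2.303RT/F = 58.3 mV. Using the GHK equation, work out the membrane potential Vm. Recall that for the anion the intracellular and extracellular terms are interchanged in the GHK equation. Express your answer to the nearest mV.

-52 mV

Vm = 58.3 · log₁₀[(Σ P·[cation]ₒ + Σ P·[anion]ᵢ) / (Σ P·[cation]ᵢ + Σ P·[anion]ₒ)]
Numerator = 1×5.59 + 0.049×126 + 0.41×34.4 = 25.87
Denominator = 1×152 + 0.049×12.2 + 0.41×125 = 203.8
Vm = 58.3 · log₁₀(0.1269) = 58.3 × (-0.8965) = -52.27 mV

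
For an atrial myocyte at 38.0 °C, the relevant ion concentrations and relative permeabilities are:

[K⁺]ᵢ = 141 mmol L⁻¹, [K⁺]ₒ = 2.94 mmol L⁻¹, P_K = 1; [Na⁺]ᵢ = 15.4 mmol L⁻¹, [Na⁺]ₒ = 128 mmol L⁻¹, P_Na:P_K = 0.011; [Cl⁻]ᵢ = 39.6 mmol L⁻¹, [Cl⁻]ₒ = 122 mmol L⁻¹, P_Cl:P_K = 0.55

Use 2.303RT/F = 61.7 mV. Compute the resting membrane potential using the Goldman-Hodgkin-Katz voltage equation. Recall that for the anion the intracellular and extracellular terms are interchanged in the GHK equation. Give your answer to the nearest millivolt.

Vm = 61.7 · log₁₀[(Σ P·[cation]ₒ + Σ P·[anion]ᵢ) / (Σ P·[cation]ᵢ + Σ P·[anion]ₒ)]
Numerator = 1×2.94 + 0.011×128 + 0.55×39.6 = 26.13
Denominator = 1×141 + 0.011×15.4 + 0.55×122 = 208.3
Vm = 61.7 · log₁₀(0.12545) = 61.7 × (-0.9015) = -55.62 mV

-56 mV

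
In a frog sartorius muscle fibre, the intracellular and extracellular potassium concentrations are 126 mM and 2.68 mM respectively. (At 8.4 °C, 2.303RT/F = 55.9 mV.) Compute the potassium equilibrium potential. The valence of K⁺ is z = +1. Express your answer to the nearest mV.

-93 mV

E = (55.9/z) · log₁₀([K⁺]_out/[K⁺]_in) with z = +1.
= (55.9/1) · log₁₀(2.68/126) = 55.90 · log₁₀(0.02127)
= 55.90 · (-1.6722) = -93.48 mV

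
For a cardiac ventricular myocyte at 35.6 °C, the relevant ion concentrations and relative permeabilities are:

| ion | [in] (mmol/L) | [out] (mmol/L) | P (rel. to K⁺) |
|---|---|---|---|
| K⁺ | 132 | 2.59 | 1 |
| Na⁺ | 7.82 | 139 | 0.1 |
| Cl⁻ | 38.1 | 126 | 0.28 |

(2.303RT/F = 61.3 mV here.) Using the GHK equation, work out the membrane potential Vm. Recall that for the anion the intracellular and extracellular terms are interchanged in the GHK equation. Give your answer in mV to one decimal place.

Vm = 61.3 · log₁₀[(Σ P·[cation]ₒ + Σ P·[anion]ᵢ) / (Σ P·[cation]ᵢ + Σ P·[anion]ₒ)]
Numerator = 1×2.59 + 0.1×139 + 0.28×38.1 = 27.16
Denominator = 1×132 + 0.1×7.82 + 0.28×126 = 168.1
Vm = 61.3 · log₁₀(0.1616) = 61.3 × (-0.7916) = -48.52 mV

-48.5 mV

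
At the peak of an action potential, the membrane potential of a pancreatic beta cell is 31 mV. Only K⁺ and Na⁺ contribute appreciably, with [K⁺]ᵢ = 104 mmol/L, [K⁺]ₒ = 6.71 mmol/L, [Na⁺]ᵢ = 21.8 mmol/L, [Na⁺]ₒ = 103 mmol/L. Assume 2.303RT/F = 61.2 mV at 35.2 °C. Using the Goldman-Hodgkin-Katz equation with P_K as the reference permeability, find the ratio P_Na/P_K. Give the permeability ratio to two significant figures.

Let α = P_Na/P_K. GHK: Vm = 61.2·log₁₀[(Kₒ + α·Naₒ)/(Kᵢ + α·Naᵢ)].
10^(Vm/61.2) = 10^(31.0/61.2) = 3.2102
So 3.2102·(Kᵢ + α·Naᵢ) = Kₒ + α·Naₒ → α = (3.2102·104.0 − 6.71) / (103.0 − 3.2102·21.8)
α = (333.9 − 6.71) / (103.0 − 69.98) = 327.2/33.02 = 9.909

9.9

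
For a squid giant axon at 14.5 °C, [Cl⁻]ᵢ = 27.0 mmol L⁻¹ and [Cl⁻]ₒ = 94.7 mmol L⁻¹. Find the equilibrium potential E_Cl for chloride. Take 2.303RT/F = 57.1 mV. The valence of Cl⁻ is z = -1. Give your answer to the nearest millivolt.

E = (57.1/z) · log₁₀([Cl⁻]_out/[Cl⁻]_in) with z = -1.
For an anion, dividing by z = -1 reverses the sign.
= (57.1/-1) · log₁₀(94.7/27.0) = -57.10 · log₁₀(3.507)
= -57.10 · (0.5450) = -31.12 mV

-31 mV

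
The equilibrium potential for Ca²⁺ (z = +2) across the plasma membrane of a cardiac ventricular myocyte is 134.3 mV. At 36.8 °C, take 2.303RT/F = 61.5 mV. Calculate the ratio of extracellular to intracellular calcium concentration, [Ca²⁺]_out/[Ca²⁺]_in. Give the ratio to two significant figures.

log₁₀([out]/[in]) = E·z/(61.5) = 134.3 × 2 / 61.5 = 4.3675
[out]/[in] = 10^(4.3675) = 2.331e+04

23000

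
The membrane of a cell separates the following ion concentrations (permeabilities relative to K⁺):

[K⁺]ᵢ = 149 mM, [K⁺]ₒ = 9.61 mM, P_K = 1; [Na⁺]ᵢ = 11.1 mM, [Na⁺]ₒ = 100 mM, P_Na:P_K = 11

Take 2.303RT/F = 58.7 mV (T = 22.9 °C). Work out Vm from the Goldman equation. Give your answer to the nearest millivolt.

36 mV

Vm = 58.7 · log₁₀[(Σ P·[cation]ₒ + Σ P·[anion]ᵢ) / (Σ P·[cation]ᵢ + Σ P·[anion]ₒ)]
Numerator = 1×9.61 + 11×100 = 1110
Denominator = 1×149 + 11×11.1 = 271.1
Vm = 58.7 · log₁₀(4.093) = 58.7 × (0.6120) = 35.93 mV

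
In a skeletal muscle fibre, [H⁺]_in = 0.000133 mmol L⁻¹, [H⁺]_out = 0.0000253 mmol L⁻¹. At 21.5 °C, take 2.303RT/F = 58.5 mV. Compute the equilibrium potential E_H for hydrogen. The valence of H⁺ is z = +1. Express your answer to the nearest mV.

-42 mV

E = (58.5/z) · log₁₀([H⁺]_out/[H⁺]_in) with z = +1.
= (58.5/1) · log₁₀(0.0000253/0.000133) = 58.50 · log₁₀(0.1902)
= 58.50 · (-0.7207) = -42.16 mV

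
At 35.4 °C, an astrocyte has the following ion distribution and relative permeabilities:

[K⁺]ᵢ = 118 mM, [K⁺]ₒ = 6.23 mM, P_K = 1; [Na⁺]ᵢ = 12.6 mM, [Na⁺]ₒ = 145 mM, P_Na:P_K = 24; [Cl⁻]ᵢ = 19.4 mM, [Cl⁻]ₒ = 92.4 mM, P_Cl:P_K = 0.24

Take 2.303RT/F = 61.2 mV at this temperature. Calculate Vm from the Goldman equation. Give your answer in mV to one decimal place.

Vm = 61.2 · log₁₀[(Σ P·[cation]ₒ + Σ P·[anion]ᵢ) / (Σ P·[cation]ᵢ + Σ P·[anion]ₒ)]
Numerator = 1×6.23 + 24×145 + 0.24×19.4 = 3491
Denominator = 1×118 + 24×12.6 + 0.24×92.4 = 442.6
Vm = 61.2 · log₁₀(7.8877) = 61.2 × (0.8969) = 54.89 mV

54.9 mV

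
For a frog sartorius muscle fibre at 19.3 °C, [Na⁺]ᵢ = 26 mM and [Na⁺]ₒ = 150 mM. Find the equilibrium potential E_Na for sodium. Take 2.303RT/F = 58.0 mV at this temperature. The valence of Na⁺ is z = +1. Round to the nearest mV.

E = (58.0/z) · log₁₀([Na⁺]_out/[Na⁺]_in) with z = +1.
= (58.0/1) · log₁₀(150/26) = 58.00 · log₁₀(5.769)
= 58.00 · (0.7611) = 44.14 mV

44 mV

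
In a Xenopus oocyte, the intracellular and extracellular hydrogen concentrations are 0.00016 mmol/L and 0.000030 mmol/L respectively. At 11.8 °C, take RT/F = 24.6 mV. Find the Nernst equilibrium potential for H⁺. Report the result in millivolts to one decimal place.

-41.2 mV

E = (24.6/z) · ln([H⁺]_out/[H⁺]_in) with z = +1.
= (24.6/1) · ln(0.000030/0.00016) = 24.60 · ln(0.1875)
= 24.60 · (-1.6740) = -41.18 mV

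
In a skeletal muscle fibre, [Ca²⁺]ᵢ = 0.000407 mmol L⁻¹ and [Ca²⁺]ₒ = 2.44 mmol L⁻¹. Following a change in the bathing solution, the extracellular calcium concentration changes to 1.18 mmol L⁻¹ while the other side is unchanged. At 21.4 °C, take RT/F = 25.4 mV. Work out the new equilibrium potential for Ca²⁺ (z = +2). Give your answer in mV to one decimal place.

After the shift: [Ca²⁺]_out = 1.18, [Ca²⁺]_in = 0.000407 mmol L⁻¹.
E_new = (25.4/2)·ln(1.18/0.000407) = 12.70 · (7.9722) = 101.25 mV

101.2 mV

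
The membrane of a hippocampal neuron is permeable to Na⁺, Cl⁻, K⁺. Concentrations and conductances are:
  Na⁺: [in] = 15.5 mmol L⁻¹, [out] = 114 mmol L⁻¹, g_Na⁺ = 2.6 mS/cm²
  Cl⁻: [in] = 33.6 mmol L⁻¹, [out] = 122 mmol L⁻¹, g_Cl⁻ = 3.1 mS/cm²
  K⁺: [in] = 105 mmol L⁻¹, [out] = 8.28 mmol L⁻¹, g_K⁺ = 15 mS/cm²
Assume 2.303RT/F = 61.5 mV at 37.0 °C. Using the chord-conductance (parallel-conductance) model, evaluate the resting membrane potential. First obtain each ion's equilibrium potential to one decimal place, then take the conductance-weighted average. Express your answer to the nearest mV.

-48 mV

E_Na⁺ = (61.5/1)·log₁₀(114/15.5) = 53.3 mV
E_Cl⁻ = (61.5/-1)·log₁₀(122/33.6) = -34.4 mV
E_K⁺ = (61.5/1)·log₁₀(8.28/105) = -67.8 mV
Vm = (Σ gᵢEᵢ)/(Σ gᵢ) = (2.6·53.3 + 3.1·-34.4 + 15·-67.8) / (2.6 + 3.1 + 15)
= -985.06 / 20.7 = -47.59 mV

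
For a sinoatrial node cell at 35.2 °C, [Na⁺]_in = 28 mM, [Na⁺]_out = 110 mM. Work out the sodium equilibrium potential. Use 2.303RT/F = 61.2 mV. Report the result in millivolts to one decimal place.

36.4 mV

E = (61.2/z) · log₁₀([Na⁺]_out/[Na⁺]_in) with z = +1.
= (61.2/1) · log₁₀(110/28) = 61.20 · log₁₀(3.929)
= 61.20 · (0.5942) = 36.37 mV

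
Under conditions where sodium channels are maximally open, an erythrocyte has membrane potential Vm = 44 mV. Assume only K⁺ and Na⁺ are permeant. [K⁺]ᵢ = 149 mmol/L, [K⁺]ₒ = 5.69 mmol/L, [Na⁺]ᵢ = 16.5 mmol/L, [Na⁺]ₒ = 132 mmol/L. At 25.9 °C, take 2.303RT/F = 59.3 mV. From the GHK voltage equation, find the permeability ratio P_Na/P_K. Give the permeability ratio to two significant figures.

Let α = P_Na/P_K. GHK: Vm = 59.3·log₁₀[(Kₒ + α·Naₒ)/(Kᵢ + α·Naᵢ)].
10^(Vm/59.3) = 10^(44.0/59.3) = 5.5206
So 5.5206·(Kᵢ + α·Naᵢ) = Kₒ + α·Naₒ → α = (5.5206·149.0 − 5.69) / (132.0 − 5.5206·16.5)
α = (822.6 − 5.69) / (132.0 − 91.09) = 816.9/40.91 = 19.97

20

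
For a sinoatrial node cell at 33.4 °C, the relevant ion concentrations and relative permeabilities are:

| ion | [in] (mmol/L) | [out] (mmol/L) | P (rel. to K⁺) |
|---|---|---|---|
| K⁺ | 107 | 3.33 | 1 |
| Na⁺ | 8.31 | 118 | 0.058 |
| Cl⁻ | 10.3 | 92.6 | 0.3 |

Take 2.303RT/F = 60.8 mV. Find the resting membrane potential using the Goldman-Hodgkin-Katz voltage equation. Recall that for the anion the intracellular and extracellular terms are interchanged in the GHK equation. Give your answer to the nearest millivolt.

-61 mV

Vm = 60.8 · log₁₀[(Σ P·[cation]ₒ + Σ P·[anion]ᵢ) / (Σ P·[cation]ᵢ + Σ P·[anion]ₒ)]
Numerator = 1×3.33 + 0.058×118 + 0.3×10.3 = 13.26
Denominator = 1×107 + 0.058×8.31 + 0.3×92.6 = 135.3
Vm = 60.8 · log₁₀(0.098062) = 60.8 × (-1.0085) = -61.32 mV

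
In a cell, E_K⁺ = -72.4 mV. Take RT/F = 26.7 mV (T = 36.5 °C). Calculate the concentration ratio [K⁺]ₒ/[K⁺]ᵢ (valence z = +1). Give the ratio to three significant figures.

0.0664

ln([out]/[in]) = E·z/(26.7) = -72.4 × 1 / 26.7 = -2.7116
[out]/[in] = e^(-2.7116) = 0.06643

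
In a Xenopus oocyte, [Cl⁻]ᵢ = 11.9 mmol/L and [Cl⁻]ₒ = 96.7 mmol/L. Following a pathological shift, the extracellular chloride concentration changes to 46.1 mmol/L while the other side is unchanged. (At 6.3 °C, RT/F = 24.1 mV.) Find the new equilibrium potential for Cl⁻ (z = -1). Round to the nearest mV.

-33 mV

After the shift: [Cl⁻]_out = 46.1, [Cl⁻]_in = 11.9 mmol/L.
E_new = (24.1/-1)·ln(46.1/11.9) = -24.10 · (1.3543) = -32.64 mV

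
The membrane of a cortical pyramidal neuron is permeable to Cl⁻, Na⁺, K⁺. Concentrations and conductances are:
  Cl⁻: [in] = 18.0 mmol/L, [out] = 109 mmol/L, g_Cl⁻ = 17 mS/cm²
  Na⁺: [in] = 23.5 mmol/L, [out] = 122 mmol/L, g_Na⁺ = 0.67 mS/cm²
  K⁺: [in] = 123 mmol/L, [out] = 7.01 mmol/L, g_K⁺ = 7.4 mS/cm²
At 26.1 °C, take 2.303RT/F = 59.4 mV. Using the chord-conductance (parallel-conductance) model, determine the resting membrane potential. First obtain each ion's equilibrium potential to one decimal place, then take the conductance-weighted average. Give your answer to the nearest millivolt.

-52 mV

E_Cl⁻ = (59.4/-1)·log₁₀(109/18.0) = -46.5 mV
E_Na⁺ = (59.4/1)·log₁₀(122/23.5) = 42.5 mV
E_K⁺ = (59.4/1)·log₁₀(7.01/123) = -73.9 mV
Vm = (Σ gᵢEᵢ)/(Σ gᵢ) = (17·-46.5 + 0.67·42.5 + 7.4·-73.9) / (17 + 0.67 + 7.4)
= -1308.88 / 25.07 = -52.21 mV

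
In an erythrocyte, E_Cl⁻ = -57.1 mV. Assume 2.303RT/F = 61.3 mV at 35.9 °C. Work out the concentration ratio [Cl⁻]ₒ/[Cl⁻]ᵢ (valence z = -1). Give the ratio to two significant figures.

8.5

log₁₀([out]/[in]) = E·z/(61.3) = -57.1 × -1 / 61.3 = 0.9315
[out]/[in] = 10^(0.9315) = 8.541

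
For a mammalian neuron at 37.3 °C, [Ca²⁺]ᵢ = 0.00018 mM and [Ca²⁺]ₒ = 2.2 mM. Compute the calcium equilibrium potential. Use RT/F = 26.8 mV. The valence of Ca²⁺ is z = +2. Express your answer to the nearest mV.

126 mV

E = (26.8/z) · ln([Ca²⁺]_out/[Ca²⁺]_in) with z = +2.
= (26.8/2) · ln(2.2/0.00018) = 13.40 · ln(1.222e+04)
= 13.40 · (9.4110) = 126.11 mV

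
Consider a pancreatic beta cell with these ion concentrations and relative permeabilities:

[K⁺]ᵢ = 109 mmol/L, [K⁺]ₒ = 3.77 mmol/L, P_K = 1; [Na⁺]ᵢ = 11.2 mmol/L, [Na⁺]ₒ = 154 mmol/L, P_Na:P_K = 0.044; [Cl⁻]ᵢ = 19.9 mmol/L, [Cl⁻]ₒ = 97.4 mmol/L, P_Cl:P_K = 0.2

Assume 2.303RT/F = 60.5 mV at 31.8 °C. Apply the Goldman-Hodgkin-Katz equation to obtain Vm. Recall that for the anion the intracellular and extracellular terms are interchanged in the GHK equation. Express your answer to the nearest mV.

Vm = 60.5 · log₁₀[(Σ P·[cation]ₒ + Σ P·[anion]ᵢ) / (Σ P·[cation]ᵢ + Σ P·[anion]ₒ)]
Numerator = 1×3.77 + 0.044×154 + 0.2×19.9 = 14.53
Denominator = 1×109 + 0.044×11.2 + 0.2×97.4 = 129
Vm = 60.5 · log₁₀(0.11263) = 60.5 × (-0.9484) = -57.38 mV

-57 mV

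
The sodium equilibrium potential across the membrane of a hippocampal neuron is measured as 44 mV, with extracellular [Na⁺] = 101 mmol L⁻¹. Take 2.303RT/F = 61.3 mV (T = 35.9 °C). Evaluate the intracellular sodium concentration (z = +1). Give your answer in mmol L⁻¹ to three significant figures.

19.3 mmol L⁻¹

Nernst: E = (61.3/1) · log₁₀([out]/[in]), so log₁₀([out]/[in]) = 44.0 × 1 / 61.3 = 0.7178.
[out]/[in] = 10^(0.7178) = 5.221.
[in] = 101 / 5.221 = 19.34 mmol L⁻¹.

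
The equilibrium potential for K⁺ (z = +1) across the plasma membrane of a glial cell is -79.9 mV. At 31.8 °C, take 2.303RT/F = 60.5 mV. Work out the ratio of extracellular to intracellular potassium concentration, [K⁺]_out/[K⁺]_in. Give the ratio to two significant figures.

log₁₀([out]/[in]) = E·z/(60.5) = -79.9 × 1 / 60.5 = -1.3207
[out]/[in] = 10^(-1.3207) = 0.04779

0.048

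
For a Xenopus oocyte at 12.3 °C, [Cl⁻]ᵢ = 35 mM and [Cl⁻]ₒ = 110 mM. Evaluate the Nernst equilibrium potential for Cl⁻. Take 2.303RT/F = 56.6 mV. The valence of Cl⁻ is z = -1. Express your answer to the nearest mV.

E = (56.6/z) · log₁₀([Cl⁻]_out/[Cl⁻]_in) with z = -1.
For an anion, dividing by z = -1 reverses the sign.
= (56.6/-1) · log₁₀(110/35) = -56.60 · log₁₀(3.143)
= -56.60 · (0.4973) = -28.15 mV

-28 mV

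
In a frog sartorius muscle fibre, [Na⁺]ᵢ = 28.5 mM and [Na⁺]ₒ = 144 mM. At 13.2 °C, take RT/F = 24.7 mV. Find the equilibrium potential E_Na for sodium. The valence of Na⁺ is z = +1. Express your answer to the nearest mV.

40 mV

E = (24.7/z) · ln([Na⁺]_out/[Na⁺]_in) with z = +1.
= (24.7/1) · ln(144/28.5) = 24.70 · ln(5.053)
= 24.70 · (1.6199) = 40.01 mV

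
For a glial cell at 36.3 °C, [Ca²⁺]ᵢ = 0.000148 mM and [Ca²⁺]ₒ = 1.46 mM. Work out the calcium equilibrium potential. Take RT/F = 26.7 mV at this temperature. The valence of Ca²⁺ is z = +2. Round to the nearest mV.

123 mV

E = (26.7/z) · ln([Ca²⁺]_out/[Ca²⁺]_in) with z = +2.
= (26.7/2) · ln(1.46/0.000148) = 13.35 · ln(9865)
= 13.35 · (9.1967) = 122.78 mV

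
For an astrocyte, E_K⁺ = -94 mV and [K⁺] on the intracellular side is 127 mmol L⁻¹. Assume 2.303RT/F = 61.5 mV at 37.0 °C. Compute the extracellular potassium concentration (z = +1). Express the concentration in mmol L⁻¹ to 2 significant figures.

3.8 mmol L⁻¹

Nernst: E = (61.5/1) · log₁₀([out]/[in]), so log₁₀([out]/[in]) = -94.0 × 1 / 61.5 = -1.5285.
[out]/[in] = 10^(-1.5285) = 0.02962.
[out] = 0.02962 × 127 = 3.761 mmol L⁻¹.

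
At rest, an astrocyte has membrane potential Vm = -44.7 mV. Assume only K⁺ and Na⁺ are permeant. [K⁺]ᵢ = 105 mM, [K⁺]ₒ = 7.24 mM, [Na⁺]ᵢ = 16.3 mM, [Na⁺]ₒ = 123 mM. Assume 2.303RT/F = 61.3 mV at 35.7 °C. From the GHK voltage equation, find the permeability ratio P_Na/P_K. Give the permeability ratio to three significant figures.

Let α = P_Na/P_K. GHK: Vm = 61.3·log₁₀[(Kₒ + α·Naₒ)/(Kᵢ + α·Naᵢ)].
10^(Vm/61.3) = 10^(-44.7/61.3) = 0.18655
So 0.18655·(Kᵢ + α·Naᵢ) = Kₒ + α·Naₒ → α = (0.18655·105.0 − 7.24) / (123.0 − 0.18655·16.3)
α = (19.59 − 7.24) / (123.0 − 3.041) = 12.35/120 = 0.1029

0.103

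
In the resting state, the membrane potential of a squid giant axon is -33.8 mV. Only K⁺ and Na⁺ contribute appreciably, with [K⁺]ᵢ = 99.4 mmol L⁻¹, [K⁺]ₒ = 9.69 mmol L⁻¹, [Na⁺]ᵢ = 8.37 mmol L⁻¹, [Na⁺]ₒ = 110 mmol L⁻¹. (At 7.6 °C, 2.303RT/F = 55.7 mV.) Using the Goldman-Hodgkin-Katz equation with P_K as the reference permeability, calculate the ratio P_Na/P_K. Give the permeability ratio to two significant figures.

Let α = P_Na/P_K. GHK: Vm = 55.7·log₁₀[(Kₒ + α·Naₒ)/(Kᵢ + α·Naᵢ)].
10^(Vm/55.7) = 10^(-33.8/55.7) = 0.24727
So 0.24727·(Kᵢ + α·Naᵢ) = Kₒ + α·Naₒ → α = (0.24727·99.4 − 9.69) / (110.0 − 0.24727·8.37)
α = (24.58 − 9.69) / (110.0 − 2.07) = 14.89/107.9 = 0.138

0.14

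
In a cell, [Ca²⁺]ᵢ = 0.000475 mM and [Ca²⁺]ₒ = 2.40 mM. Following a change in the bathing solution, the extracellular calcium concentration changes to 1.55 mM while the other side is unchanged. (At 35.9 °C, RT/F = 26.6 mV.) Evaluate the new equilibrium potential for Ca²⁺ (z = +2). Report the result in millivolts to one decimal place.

107.6 mV

After the shift: [Ca²⁺]_out = 1.55, [Ca²⁺]_in = 0.000475 mM.
E_new = (26.6/2)·ln(1.55/0.000475) = 13.30 · (8.0905) = 107.60 mV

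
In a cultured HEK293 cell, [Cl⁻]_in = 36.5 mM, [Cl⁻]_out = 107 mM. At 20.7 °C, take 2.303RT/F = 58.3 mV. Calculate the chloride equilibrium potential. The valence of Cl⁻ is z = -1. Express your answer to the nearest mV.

E = (58.3/z) · log₁₀([Cl⁻]_out/[Cl⁻]_in) with z = -1.
For an anion, dividing by z = -1 reverses the sign.
= (58.3/-1) · log₁₀(107/36.5) = -58.30 · log₁₀(2.932)
= -58.30 · (0.4671) = -27.23 mV

-27 mV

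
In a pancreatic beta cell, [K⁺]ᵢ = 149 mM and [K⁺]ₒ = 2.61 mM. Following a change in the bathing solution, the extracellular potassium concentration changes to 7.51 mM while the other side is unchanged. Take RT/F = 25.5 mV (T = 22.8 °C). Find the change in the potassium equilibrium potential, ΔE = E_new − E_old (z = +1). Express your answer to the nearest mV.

27 mV

E_old = (25.5/1)·ln(2.61/149) = -103.14 mV
E_new = (25.5/1)·ln(7.51/149) = -76.19 mV
ΔE = -76.19 − (-103.14) = 26.95 mV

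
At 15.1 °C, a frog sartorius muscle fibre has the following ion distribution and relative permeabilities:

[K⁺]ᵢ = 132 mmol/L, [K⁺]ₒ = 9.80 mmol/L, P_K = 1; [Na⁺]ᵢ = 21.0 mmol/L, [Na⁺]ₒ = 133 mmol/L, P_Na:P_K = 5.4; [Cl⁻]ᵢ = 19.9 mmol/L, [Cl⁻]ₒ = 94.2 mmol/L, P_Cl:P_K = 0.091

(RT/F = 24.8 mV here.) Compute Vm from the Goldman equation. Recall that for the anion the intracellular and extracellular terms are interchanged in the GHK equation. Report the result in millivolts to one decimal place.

26.2 mV

Vm = 24.8 · ln[(Σ P·[cation]ₒ + Σ P·[anion]ᵢ) / (Σ P·[cation]ᵢ + Σ P·[anion]ₒ)]
Numerator = 1×9.80 + 5.4×133 + 0.091×19.9 = 729.8
Denominator = 1×132 + 5.4×21.0 + 0.091×94.2 = 254
Vm = 24.8 · ln(2.8736) = 24.8 × (1.0556) = 26.18 mV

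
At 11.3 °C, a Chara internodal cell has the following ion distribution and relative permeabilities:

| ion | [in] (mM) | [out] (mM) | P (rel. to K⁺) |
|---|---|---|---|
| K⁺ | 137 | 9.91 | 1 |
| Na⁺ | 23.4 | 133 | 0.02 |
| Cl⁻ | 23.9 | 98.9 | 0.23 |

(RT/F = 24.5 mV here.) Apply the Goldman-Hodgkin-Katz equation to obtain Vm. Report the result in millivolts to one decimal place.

Vm = 24.5 · ln[(Σ P·[cation]ₒ + Σ P·[anion]ᵢ) / (Σ P·[cation]ᵢ + Σ P·[anion]ₒ)]
Numerator = 1×9.91 + 0.02×133 + 0.23×23.9 = 18.07
Denominator = 1×137 + 0.02×23.4 + 0.23×98.9 = 160.2
Vm = 24.5 · ln(0.11277) = 24.5 × (-2.1824) = -53.47 mV

-53.5 mV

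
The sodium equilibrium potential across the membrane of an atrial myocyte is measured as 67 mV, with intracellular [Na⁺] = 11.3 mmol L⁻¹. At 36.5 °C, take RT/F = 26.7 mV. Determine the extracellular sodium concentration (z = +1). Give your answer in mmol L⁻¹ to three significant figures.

139 mmol L⁻¹

Nernst: E = (26.7/1) · ln([out]/[in]), so ln([out]/[in]) = 67.0 × 1 / 26.7 = 2.5094.
[out]/[in] = e^(2.5094) = 12.3.
[out] = 12.3 × 11.3 = 139 mmol L⁻¹.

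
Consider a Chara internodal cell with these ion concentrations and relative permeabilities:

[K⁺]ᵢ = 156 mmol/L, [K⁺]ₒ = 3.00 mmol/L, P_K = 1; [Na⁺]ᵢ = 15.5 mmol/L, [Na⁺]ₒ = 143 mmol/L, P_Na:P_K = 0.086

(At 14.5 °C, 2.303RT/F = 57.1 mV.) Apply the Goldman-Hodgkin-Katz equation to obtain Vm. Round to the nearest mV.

-58 mV

Vm = 57.1 · log₁₀[(Σ P·[cation]ₒ + Σ P·[anion]ᵢ) / (Σ P·[cation]ᵢ + Σ P·[anion]ₒ)]
Numerator = 1×3.00 + 0.086×143 = 15.3
Denominator = 1×156 + 0.086×15.5 = 157.3
Vm = 57.1 · log₁₀(0.097233) = 57.1 × (-1.0122) = -57.80 mV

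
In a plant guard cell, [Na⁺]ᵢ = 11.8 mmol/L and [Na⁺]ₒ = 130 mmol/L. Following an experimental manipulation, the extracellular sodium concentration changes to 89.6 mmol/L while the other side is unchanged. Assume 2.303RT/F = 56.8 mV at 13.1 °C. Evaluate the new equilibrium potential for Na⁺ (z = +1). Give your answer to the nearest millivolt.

After the shift: [Na⁺]_out = 89.6, [Na⁺]_in = 11.8 mmol/L.
E_new = (56.8/1)·log₁₀(89.6/11.8) = 56.80 · (0.8804) = 50.01 mV

50 mV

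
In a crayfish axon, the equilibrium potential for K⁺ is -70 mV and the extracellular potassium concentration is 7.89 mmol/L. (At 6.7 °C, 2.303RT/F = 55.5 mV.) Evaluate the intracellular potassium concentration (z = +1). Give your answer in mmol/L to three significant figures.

Nernst: E = (55.5/1) · log₁₀([out]/[in]), so log₁₀([out]/[in]) = -70.0 × 1 / 55.5 = -1.2613.
[out]/[in] = 10^(-1.2613) = 0.05479.
[in] = 7.89 / 0.05479 = 144 mmol/L.

144 mmol/L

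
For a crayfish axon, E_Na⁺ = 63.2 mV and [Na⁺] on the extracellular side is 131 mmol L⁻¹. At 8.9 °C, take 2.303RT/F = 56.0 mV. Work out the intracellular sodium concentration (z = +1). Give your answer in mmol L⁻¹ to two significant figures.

Nernst: E = (56.0/1) · log₁₀([out]/[in]), so log₁₀([out]/[in]) = 63.2 × 1 / 56.0 = 1.1286.
[out]/[in] = 10^(1.1286) = 13.45.
[in] = 131 / 13.45 = 9.743 mmol L⁻¹.

9.7 mmol L⁻¹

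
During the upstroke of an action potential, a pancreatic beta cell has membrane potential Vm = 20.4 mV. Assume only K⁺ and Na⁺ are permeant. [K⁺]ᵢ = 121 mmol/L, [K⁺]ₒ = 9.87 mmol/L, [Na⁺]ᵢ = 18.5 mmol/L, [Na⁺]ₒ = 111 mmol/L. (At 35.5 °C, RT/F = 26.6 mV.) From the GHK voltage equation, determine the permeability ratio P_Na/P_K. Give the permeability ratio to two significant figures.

3.5

Let α = P_Na/P_K. GHK: Vm = 26.6·ln[(Kₒ + α·Naₒ)/(Kᵢ + α·Naᵢ)].
e^(Vm/26.6) = e^(20.4/26.6) = 2.1531
So 2.1531·(Kᵢ + α·Naᵢ) = Kₒ + α·Naₒ → α = (2.1531·121.0 − 9.87) / (111.0 − 2.1531·18.5)
α = (260.5 − 9.87) / (111.0 − 39.83) = 250.7/71.17 = 3.522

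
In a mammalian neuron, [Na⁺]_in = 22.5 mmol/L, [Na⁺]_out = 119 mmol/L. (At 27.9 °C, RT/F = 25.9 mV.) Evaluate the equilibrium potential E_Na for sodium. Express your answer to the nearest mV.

E = (25.9/z) · ln([Na⁺]_out/[Na⁺]_in) with z = +1.
= (25.9/1) · ln(119/22.5) = 25.90 · ln(5.289)
= 25.90 · (1.6656) = 43.14 mV

43 mV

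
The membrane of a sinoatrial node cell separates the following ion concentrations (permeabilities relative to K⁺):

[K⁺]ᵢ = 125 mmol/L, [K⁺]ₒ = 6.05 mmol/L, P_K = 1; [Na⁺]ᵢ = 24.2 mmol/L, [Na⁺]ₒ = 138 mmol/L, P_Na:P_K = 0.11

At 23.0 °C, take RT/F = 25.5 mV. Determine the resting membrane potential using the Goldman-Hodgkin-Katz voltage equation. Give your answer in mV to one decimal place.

-45.7 mV

Vm = 25.5 · ln[(Σ P·[cation]ₒ + Σ P·[anion]ᵢ) / (Σ P·[cation]ᵢ + Σ P·[anion]ₒ)]
Numerator = 1×6.05 + 0.11×138 = 21.23
Denominator = 1×125 + 0.11×24.2 = 127.7
Vm = 25.5 · ln(0.1663) = 25.5 × (-1.7940) = -45.75 mV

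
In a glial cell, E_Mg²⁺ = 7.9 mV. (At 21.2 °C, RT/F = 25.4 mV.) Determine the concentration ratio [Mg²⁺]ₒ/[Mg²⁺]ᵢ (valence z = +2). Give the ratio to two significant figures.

1.9

ln([out]/[in]) = E·z/(25.4) = 7.9 × 2 / 25.4 = 0.6220
[out]/[in] = e^(0.6220) = 1.863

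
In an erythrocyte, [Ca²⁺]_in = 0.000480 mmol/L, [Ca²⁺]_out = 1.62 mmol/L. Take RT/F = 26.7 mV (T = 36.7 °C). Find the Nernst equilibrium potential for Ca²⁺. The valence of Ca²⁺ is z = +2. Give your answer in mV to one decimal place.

108.5 mV

E = (26.7/z) · ln([Ca²⁺]_out/[Ca²⁺]_in) with z = +2.
= (26.7/2) · ln(1.62/0.000480) = 13.35 · ln(3375)
= 13.35 · (8.1242) = 108.46 mV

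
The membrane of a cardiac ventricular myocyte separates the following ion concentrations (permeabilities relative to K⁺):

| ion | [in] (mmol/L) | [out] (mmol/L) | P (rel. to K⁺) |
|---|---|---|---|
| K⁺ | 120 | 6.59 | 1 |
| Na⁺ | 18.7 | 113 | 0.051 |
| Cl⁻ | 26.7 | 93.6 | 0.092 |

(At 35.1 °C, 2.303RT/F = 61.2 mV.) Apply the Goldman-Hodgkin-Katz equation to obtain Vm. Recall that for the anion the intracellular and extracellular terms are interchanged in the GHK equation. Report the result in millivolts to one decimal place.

-57.6 mV

Vm = 61.2 · log₁₀[(Σ P·[cation]ₒ + Σ P·[anion]ᵢ) / (Σ P·[cation]ᵢ + Σ P·[anion]ₒ)]
Numerator = 1×6.59 + 0.051×113 + 0.092×26.7 = 14.81
Denominator = 1×120 + 0.051×18.7 + 0.092×93.6 = 129.6
Vm = 61.2 · log₁₀(0.1143) = 61.2 × (-0.9419) = -57.65 mV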